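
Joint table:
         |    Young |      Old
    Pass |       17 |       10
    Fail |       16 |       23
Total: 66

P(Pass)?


P(Pass) = (17+10)/66 = 27/66 = 9/22

P(Pass) = 9/22 ≈ 40.91%


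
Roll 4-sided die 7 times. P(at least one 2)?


P(no 2)^7 = (3/4)^7 = 2187/16384
P(≥1) = 1 - 2187/16384 = 14197/16384

P = 14197/16384 ≈ 86.65%


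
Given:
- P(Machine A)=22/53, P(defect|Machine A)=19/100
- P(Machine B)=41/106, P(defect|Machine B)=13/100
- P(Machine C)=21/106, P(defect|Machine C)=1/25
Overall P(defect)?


P(B) = Σ P(B|Aᵢ)×P(Aᵢ)
  19/100×22/53 = 209/2650
  13/100×41/106 = 533/10600
  1/25×21/106 = 21/2650
Sum = 1453/10600

P(defect) = 1453/10600 ≈ 13.71%


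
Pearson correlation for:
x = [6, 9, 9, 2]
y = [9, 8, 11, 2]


n=4, Σx=26, Σy=30, Σxy=229, Σx²=202, Σy²=270
r = (4×229 - 26×30)/√((4×202 - 26²)(4×270 - 30²))
= 136/√(132×180) = 136/√23760 ≈ 136/154.1428 ≈ 0.8823

r ≈ 0.8823


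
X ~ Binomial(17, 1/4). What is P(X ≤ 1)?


P(X ≤ 1) = Σ P(X=i) for i=0..1
P(X=0) = 129140163/17179869184
P(X=1) = 731794257/17179869184
Sum = 215233605/4294967296

P(X ≤ 1) = 215233605/4294967296 ≈ 5.01%


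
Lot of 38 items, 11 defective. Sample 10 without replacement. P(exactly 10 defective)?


Hypergeometric: C(11,10)×C(27,0)/C(38,10)
= 11×1/472733756 = 1/42975796

P(X=10) = 1/42975796 ≈ 0.00%


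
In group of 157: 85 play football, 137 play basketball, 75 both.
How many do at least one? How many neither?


|A∪B| = 85+137-75 = 147
Neither = 157-147 = 10

At least one: 147; Neither: 10


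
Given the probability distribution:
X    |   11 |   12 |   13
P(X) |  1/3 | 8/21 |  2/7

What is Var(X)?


E[X] = 251/21
E[X²] = 3013/21
Var(X) = E[X²] - (E[X])² = 3013/21 - 63001/441 = 272/441

Var(X) = 272/441 ≈ 0.6168


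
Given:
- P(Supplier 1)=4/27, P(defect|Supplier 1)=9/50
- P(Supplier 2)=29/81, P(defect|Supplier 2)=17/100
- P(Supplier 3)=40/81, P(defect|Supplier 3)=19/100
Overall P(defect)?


P(B) = Σ P(B|Aᵢ)×P(Aᵢ)
  9/50×4/27 = 2/75
  17/100×29/81 = 493/8100
  19/100×40/81 = 38/405
Sum = 1469/8100

P(defect) = 1469/8100 ≈ 18.14%


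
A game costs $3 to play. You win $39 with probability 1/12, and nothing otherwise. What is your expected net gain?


E[gain] = (39-3)×1/12 + (-3)×11/12
= 3 - 11/4 = 1/4

Expected net gain = $1/4 ≈ $0.25


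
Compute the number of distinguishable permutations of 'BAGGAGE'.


Letters: 7, freq: {'B': 1, 'A': 2, 'G': 3, 'E': 1}
7!/(1!×2!×3!×1!) = 5040/12 = 420

420


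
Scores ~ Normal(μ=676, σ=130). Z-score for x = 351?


z = (x - μ)/σ = (351 - 676)/130 = -2.5

z = -2.5


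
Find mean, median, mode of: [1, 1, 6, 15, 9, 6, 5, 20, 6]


Sorted: [1, 1, 5, 6, 6, 6, 9, 15, 20]
Mean = 69/9 = 23/3
Median = 6
Freq: {1: 2, 6: 3, 15: 1, 9: 1, 5: 1, 20: 1}
Mode: [6]

Mean=23/3, Median=6, Mode=6


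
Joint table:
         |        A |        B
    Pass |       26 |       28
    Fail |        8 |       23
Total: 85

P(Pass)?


P(Pass) = (26+28)/85 = 54/85

P(Pass) = 54/85 ≈ 63.53%


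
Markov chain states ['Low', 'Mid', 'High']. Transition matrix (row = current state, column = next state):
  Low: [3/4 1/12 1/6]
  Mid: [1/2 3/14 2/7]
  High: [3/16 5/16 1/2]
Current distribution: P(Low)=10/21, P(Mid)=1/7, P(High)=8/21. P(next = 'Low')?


P(next=Low) = Σᵢ P(now=i)×P(i→Low)
= 10/21×3/4 + 1/7×1/2 + 8/21×3/16
= 5/14 + 1/14 + 1/14 = 1/2

P = 1/2 ≈ 0.5000


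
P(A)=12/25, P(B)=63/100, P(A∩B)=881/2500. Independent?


P(A)×P(B) = 189/625
P(A∩B) = 881/2500
Not equal → NOT independent

No, not independent


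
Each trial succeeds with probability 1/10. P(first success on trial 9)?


Geometric: P(X=9) = (1-p)^(k-1)×p = (9/10)^8×1/10 = 43046721/1000000000

P(X=9) = 43046721/1000000000 ≈ 4.30%


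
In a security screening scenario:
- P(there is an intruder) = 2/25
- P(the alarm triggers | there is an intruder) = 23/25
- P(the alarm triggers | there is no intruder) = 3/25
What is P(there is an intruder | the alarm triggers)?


Using Bayes' theorem:
P(A|B) = P(B|A)·P(A) / P(B)

P(the alarm triggers) = 23/25 × 2/25 + 3/25 × 23/25
= 46/625 + 69/625 = 23/125

P(there is an intruder|the alarm triggers) = (46/625) / (23/125) = 2/5

P(there is an intruder|the alarm triggers) = 2/5 ≈ 40.00%


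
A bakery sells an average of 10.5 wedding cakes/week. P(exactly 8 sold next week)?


Poisson(λ=10.5): P(X=8) = e^(-λ)×λ^k/k!
= e^(-10.5) × 10.5^8 / 8!
≈ 2.753644935e-05 × 147745544.379 / 40320 ≈ 0.100902

P(X=8) ≈ 0.100902 ≈ 10.09%


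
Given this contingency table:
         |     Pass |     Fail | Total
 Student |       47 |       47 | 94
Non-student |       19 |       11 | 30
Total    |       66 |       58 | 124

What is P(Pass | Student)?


P(Pass | Student) = 47/(47+47) = 47/94 = 1/2

P(Pass|Student) = 1/2 ≈ 50.00%


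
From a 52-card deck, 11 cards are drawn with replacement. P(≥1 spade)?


P(not a spade) = 39/52 = 3/4
P(none in 11 draws) = (3/4)^11 = 177147/4194304
P(≥1 spade) = 1 - 177147/4194304 = 4017157/4194304

P = 4017157/4194304 ≈ 95.78%


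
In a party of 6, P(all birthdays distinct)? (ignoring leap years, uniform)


P(all different) = Π(365-i)/365 for i=0..5
= (365/365)×(364/365)×...×(360/365)
= 0.959538

P ≈ 0.9595 ≈ 95.95%


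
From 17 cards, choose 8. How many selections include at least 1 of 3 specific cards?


Complement: C(17,8) - C(14,8) = 24310 - 3003 = 21307

21307


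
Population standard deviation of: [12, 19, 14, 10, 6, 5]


Mean = 66/6 = 11
  (12-11)²=1
  (19-11)²=64
  (14-11)²=9
  (10-11)²=1
  (6-11)²=25
  (5-11)²=36
Σ(x-μ)² = 136
σ² = 136/6 = 68/3

σ = √(68/3) ≈ 4.7610


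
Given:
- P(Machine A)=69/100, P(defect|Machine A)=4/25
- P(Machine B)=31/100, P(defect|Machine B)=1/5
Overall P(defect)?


P(B) = Σ P(B|Aᵢ)×P(Aᵢ)
  4/25×69/100 = 69/625
  1/5×31/100 = 31/500
Sum = 431/2500

P(defect) = 431/2500 ≈ 17.24%


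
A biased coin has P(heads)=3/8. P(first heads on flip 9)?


Geometric: P(X=9) = (1-p)^(k-1)×p = (5/8)^8×3/8 = 1171875/134217728

P(X=9) = 1171875/134217728 ≈ 0.87%


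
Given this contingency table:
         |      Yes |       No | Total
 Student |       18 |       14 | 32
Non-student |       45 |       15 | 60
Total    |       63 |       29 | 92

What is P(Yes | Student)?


P(Yes | Student) = 18/(18+14) = 18/32 = 9/16

P(Yes|Student) = 9/16 ≈ 56.25%


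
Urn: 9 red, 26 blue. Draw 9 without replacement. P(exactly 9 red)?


Hypergeometric: C(9,9)×C(26,0)/C(35,9)
= 1×1/70607460 = 1/70607460

P(X=9) = 1/70607460 ≈ 0.00%


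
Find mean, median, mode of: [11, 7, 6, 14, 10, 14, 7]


Sorted: [6, 7, 7, 10, 11, 14, 14]
Mean = 69/7
Median = 10
Freq: {11: 1, 7: 2, 6: 1, 14: 2, 10: 1}
Mode: [7, 14]

Mean=69/7, Median=10, Mode=[7, 14]


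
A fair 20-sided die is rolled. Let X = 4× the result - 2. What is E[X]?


E[die] = (1+20)/2 = 21/2
E[X] = 4×21/2 - 2 = 40

E[X] = 40


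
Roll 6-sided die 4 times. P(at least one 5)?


P(no 5)^4 = (5/6)^4 = 625/1296
P(≥1) = 1 - 625/1296 = 671/1296

P = 671/1296 ≈ 51.77%


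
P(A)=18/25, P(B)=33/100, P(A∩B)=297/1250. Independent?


P(A)×P(B) = 297/1250
P(A∩B) = 297/1250
Equal ✓ → Independent

Yes, independent


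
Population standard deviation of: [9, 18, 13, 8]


Mean = 48/4 = 12
  (9-12)²=9
  (18-12)²=36
  (13-12)²=1
  (8-12)²=16
Σ(x-μ)² = 62
σ² = 62/4 = 31/2

σ = √(31/2) ≈ 3.9370


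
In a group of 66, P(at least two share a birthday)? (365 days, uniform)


P(all different) = Π(365-i)/365 for i=0..65
= 0.001904
P(match) = 1 - 0.001904 = 0.998096

P ≈ 0.9981 ≈ 99.81%


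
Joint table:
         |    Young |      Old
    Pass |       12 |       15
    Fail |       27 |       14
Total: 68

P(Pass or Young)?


P(Pass∨Young) = P(Pass) + P(Young) - P(Pass∧Young)
= (27 + 39 - 12)/68 = 54/68 = 27/34

P = 27/34 ≈ 79.41%


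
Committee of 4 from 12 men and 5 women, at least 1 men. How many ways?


Count by #men:
  1M,3W: C(12,1)×C(5,3)=120
  2M,2W: C(12,2)×C(5,2)=660
  3M,1W: C(12,3)×C(5,1)=1100
  4M,0W: C(12,4)×C(5,0)=495
Total = 2375

2375


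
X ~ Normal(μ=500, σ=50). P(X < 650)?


z = (650-500)/50 = 3.0
P(Z < 3.0) = 0.9987

P(X < 650) ≈ 0.9987


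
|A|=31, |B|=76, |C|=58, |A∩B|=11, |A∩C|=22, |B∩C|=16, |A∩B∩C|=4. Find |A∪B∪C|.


|A∪B∪C| = 31+76+58-11-22-16+4 = 120

|A∪B∪C| = 120


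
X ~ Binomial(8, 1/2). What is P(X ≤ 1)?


P(X ≤ 1) = Σ P(X=i) for i=0..1
P(X=0) = 1/256
P(X=1) = 1/32
Sum = 9/256

P(X ≤ 1) = 9/256 ≈ 3.52%


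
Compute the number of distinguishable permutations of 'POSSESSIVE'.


Letters: 10, freq: {'P': 1, 'O': 1, 'S': 4, 'E': 2, 'I': 1, 'V': 1}
10!/(1!×1!×4!×2!×1!×1!) = 3628800/48 = 75600

75600


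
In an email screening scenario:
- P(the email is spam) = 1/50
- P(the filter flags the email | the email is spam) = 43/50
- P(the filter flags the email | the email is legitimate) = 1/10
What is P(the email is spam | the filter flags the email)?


Using Bayes' theorem:
P(A|B) = P(B|A)·P(A) / P(B)

P(the filter flags the email) = 43/50 × 1/50 + 1/10 × 49/50
= 43/2500 + 49/500 = 72/625

P(the email is spam|the filter flags the email) = (43/2500) / (72/625) = 43/288

P(the email is spam|the filter flags the email) = 43/288 ≈ 14.93%


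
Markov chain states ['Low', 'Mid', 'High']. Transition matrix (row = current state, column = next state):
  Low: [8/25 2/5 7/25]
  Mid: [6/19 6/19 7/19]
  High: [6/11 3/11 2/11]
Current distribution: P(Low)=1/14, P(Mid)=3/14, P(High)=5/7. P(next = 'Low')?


P(next=Low) = Σᵢ P(now=i)×P(i→Low)
= 1/14×8/25 + 3/14×6/19 + 5/7×6/11
= 4/175 + 9/133 + 30/77 = 17561/36575

P = 17561/36575 ≈ 0.4801


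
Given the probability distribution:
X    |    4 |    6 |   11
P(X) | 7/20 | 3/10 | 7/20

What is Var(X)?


E[X] = 141/20
E[X²] = 235/4
Var(X) = E[X²] - (E[X])² = 235/4 - 19881/400 = 3619/400

Var(X) = 3619/400 ≈ 9.0475


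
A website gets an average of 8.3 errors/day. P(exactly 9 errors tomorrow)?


Poisson(λ=8.3): P(X=9) = e^(-λ)×λ^k/k!
= e^(-8.3) × 8.3^9 / 9!
≈ 0.0002485168271 × 186940255.268 / 362880 ≈ 0.128025

P(X=9) ≈ 0.128025 ≈ 12.80%


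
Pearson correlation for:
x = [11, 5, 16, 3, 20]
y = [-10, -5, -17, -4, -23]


n=5, Σx=55, Σy=-59, Σxy=-879, Σx²=811, Σy²=959
r = (5×(-879) - 55×(-59))/√((5×811 - 55²)(5×959 - (-59)²))
= -1150/√(1030×1314) = -1150/√1353420 ≈ -1150/1163.3658 ≈ -0.9885

r ≈ -0.9885


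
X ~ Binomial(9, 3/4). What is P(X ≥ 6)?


P(X ≥ 6) = Σ P(X=i) for i=6..9
P(X=6) = 15309/65536
P(X=7) = 19683/65536
P(X=8) = 59049/262144
P(X=9) = 19683/262144
Sum = 54675/65536

P(X ≥ 6) = 54675/65536 ≈ 83.43%


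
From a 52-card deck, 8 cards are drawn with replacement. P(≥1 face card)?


P(not a face card) = 40/52 = 10/13
P(none in 8 draws) = (10/13)^8 = 100000000/815730721
P(≥1 face card) = 1 - 100000000/815730721 = 715730721/815730721

P = 715730721/815730721 ≈ 87.74%


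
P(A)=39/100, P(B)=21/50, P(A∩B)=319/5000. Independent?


P(A)×P(B) = 819/5000
P(A∩B) = 319/5000
Not equal → NOT independent

No, not independent


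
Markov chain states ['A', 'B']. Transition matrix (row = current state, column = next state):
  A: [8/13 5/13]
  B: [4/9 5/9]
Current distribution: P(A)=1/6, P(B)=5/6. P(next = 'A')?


P(next=A) = Σᵢ P(now=i)×P(i→A)
= 1/6×8/13 + 5/6×4/9
= 4/39 + 10/27 = 166/351

P = 166/351 ≈ 0.4729


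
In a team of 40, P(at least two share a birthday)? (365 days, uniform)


P(all different) = Π(365-i)/365 for i=0..39
= 0.108768
P(match) = 1 - 0.108768 = 0.891232

P ≈ 0.8912 ≈ 89.12%


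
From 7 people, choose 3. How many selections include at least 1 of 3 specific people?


Complement: C(7,3) - C(4,3) = 35 - 4 = 31

31


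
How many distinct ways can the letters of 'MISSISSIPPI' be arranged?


Letters: 11, freq: {'M': 1, 'I': 4, 'S': 4, 'P': 2}
11!/(1!×4!×4!×2!) = 39916800/1152 = 34650

34650


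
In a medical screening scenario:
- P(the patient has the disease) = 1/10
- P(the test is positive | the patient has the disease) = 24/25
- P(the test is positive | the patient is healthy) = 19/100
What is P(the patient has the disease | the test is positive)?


Using Bayes' theorem:
P(A|B) = P(B|A)·P(A) / P(B)

P(the test is positive) = 24/25 × 1/10 + 19/100 × 9/10
= 12/125 + 171/1000 = 267/1000

P(the patient has the disease|the test is positive) = (12/125) / (267/1000) = 32/89

P(the patient has the disease|the test is positive) = 32/89 ≈ 35.96%


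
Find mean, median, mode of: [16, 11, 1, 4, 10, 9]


Sorted: [1, 4, 9, 10, 11, 16]
Mean = 51/6 = 17/2
Median = 19/2
Freq: {16: 1, 11: 1, 1: 1, 4: 1, 10: 1, 9: 1}
Mode: No mode

Mean=17/2, Median=19/2, Mode=No mode


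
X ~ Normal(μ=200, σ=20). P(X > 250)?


z = (250-200)/20 = 2.5
P(X > 250) = 1 - P(Z ≤ 2.5) = 1 - 0.9938 = 0.0062

P(X > 250) ≈ 0.0062


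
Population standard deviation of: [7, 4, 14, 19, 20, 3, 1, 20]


Mean = 88/8 = 11
  (7-11)²=16
  (4-11)²=49
  (14-11)²=9
  (19-11)²=64
  (20-11)²=81
  (3-11)²=64
  (1-11)²=100
  (20-11)²=81
Σ(x-μ)² = 464
σ² = 464/8 = 58

σ = √(58) ≈ 7.6158


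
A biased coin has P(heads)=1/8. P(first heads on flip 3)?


Geometric: P(X=3) = (1-p)^(k-1)×p = (7/8)^2×1/8 = 49/512

P(X=3) = 49/512 ≈ 9.57%


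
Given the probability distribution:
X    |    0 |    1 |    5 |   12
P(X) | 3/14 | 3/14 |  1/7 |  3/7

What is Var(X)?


E[X] = 85/14
E[X²] = 131/2
Var(X) = E[X²] - (E[X])² = 131/2 - 7225/196 = 5613/196

Var(X) = 5613/196 ≈ 28.6378


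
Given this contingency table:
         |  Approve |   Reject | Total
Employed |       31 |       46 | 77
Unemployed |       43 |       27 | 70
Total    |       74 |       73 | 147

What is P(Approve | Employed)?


P(Approve | Employed) = 31/(31+46) = 31/77

P(Approve|Employed) = 31/77 ≈ 40.26%


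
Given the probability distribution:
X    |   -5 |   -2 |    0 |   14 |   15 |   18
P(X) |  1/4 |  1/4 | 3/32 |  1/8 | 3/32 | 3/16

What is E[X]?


E[X] = Σ x·P(X=x)
= (-5)×(1/4) + (-2)×(1/4) + (0)×(3/32) + (14)×(1/8) + (15)×(3/32) + (18)×(3/16)
= 153/32

E[X] = 153/32


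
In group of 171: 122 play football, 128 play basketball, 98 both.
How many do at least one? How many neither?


|A∪B| = 122+128-98 = 152
Neither = 171-152 = 19

At least one: 152; Neither: 19


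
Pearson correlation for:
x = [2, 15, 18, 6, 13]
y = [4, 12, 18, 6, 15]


n=5, Σx=54, Σy=55, Σxy=743, Σx²=758, Σy²=745
r = (5×743 - 54×55)/√((5×758 - 54²)(5×745 - 55²))
= 745/√(874×700) = 745/√611800 ≈ 745/782.1765 ≈ 0.9525

r ≈ 0.9525


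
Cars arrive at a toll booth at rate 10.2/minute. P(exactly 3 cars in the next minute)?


Poisson(λ=10.2): P(X=3) = e^(-λ)×λ^k/k!
= e^(-10.2) × 10.2^3 / 3!
≈ 3.717031868e-05 × 1061.208 / 6 ≈ 0.006574

P(X=3) ≈ 0.006574 ≈ 0.66%


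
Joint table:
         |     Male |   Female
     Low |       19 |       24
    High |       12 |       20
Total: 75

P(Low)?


P(Low) = (19+24)/75 = 43/75

P(Low) = 43/75 ≈ 57.33%


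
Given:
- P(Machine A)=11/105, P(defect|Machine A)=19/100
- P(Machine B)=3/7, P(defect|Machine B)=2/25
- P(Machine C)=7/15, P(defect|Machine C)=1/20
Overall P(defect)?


P(B) = Σ P(B|Aᵢ)×P(Aᵢ)
  19/100×11/105 = 209/10500
  2/25×3/7 = 6/175
  1/20×7/15 = 7/300
Sum = 407/5250

P(defect) = 407/5250 ≈ 7.75%


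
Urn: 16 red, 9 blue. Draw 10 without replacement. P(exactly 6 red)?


Hypergeometric: C(16,6)×C(9,4)/C(25,10)
= 8008×126/3268760 = 11466/37145

P(X=6) = 11466/37145 ≈ 30.87%


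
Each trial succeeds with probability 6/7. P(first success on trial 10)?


Geometric: P(X=10) = (1-p)^(k-1)×p = (1/7)^9×6/7 = 6/282475249

P(X=10) = 6/282475249 ≈ 0.00%


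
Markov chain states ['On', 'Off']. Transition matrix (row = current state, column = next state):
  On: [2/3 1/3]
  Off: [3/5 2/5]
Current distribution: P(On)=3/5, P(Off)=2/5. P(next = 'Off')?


P(next=Off) = Σᵢ P(now=i)×P(i→Off)
= 3/5×1/3 + 2/5×2/5
= 1/5 + 4/25 = 9/25

P = 9/25 ≈ 0.3600


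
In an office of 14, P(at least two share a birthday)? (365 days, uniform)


P(all different) = Π(365-i)/365 for i=0..13
= 0.776897
P(match) = 1 - 0.776897 = 0.223103

P ≈ 0.2231 ≈ 22.31%


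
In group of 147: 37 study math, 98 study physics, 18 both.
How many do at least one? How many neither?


|A∪B| = 37+98-18 = 117
Neither = 147-117 = 30

At least one: 117; Neither: 30


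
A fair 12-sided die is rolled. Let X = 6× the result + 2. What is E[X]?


E[die] = (1+12)/2 = 13/2
E[X] = 6×13/2 + 2 = 41

E[X] = 41


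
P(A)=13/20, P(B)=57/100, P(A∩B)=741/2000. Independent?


P(A)×P(B) = 741/2000
P(A∩B) = 741/2000
Equal ✓ → Independent

Yes, independent


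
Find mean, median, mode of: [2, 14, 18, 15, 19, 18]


Sorted: [2, 14, 15, 18, 18, 19]
Mean = 86/6 = 43/3
Median = 33/2
Freq: {2: 1, 14: 1, 18: 2, 15: 1, 19: 1}
Mode: [18]

Mean=43/3, Median=33/2, Mode=18


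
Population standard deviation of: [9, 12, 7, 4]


Mean = 32/4 = 8
  (9-8)²=1
  (12-8)²=16
  (7-8)²=1
  (4-8)²=16
Σ(x-μ)² = 34
σ² = 34/4 = 17/2

σ = √(17/2) ≈ 2.9155


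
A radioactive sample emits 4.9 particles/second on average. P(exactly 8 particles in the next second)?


Poisson(λ=4.9): P(X=8) = e^(-λ)×λ^k/k!
= e^(-4.9) × 4.9^8 / 8!
≈ 0.007446583071 × 332329.305696 / 40320 ≈ 0.061377

P(X=8) ≈ 0.061377 ≈ 6.14%


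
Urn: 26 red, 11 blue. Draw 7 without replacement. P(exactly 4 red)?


Hypergeometric: C(26,4)×C(11,3)/C(37,7)
= 14950×165/10295472 = 37375/155992

P(X=4) = 37375/155992 ≈ 23.96%


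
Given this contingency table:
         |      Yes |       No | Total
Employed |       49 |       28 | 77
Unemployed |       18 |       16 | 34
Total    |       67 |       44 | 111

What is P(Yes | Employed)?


P(Yes | Employed) = 49/(49+28) = 49/77 = 7/11

P(Yes|Employed) = 7/11 ≈ 63.64%


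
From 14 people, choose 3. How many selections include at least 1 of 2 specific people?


Complement: C(14,3) - C(12,3) = 364 - 220 = 144

144


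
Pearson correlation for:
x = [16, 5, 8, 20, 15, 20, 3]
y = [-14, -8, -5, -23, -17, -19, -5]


n=7, Σx=87, Σy=-91, Σxy=-1414, Σx²=1379, Σy²=1489
r = (7×(-1414) - 87×(-91))/√((7×1379 - 87²)(7×1489 - (-91)²))
= -1981/√(2084×2142) = -1981/√4463928 ≈ -1981/2112.8010 ≈ -0.9376

r ≈ -0.9376


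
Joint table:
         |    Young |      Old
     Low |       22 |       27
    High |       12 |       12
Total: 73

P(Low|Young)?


P(Low|Young) = 22/(22+12) = 22/34 = 11/17

P = 11/17 ≈ 64.71%


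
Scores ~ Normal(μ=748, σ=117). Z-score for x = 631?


z = (x - μ)/σ = (631 - 748)/117 = -1.0

z = -1.0


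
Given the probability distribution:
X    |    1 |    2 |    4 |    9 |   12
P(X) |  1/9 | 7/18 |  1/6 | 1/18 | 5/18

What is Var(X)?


E[X] = 97/18
E[X²] = 293/6
Var(X) = E[X²] - (E[X])² = 293/6 - 9409/324 = 6413/324

Var(X) = 6413/324 ≈ 19.7932


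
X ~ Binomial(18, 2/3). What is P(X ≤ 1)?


P(X ≤ 1) = Σ P(X=i) for i=0..1
P(X=0) = 1/387420489
P(X=1) = 4/43046721
Sum = 37/387420489

P(X ≤ 1) = 37/387420489 ≈ 0.00%


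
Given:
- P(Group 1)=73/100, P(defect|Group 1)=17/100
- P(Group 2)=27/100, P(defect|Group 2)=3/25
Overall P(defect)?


P(B) = Σ P(B|Aᵢ)×P(Aᵢ)
  17/100×73/100 = 1241/10000
  3/25×27/100 = 81/2500
Sum = 313/2000

P(defect) = 313/2000 ≈ 15.65%


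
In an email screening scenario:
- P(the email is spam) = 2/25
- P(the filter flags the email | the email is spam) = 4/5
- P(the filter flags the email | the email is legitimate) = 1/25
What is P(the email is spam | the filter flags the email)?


Using Bayes' theorem:
P(A|B) = P(B|A)·P(A) / P(B)

P(the filter flags the email) = 4/5 × 2/25 + 1/25 × 23/25
= 8/125 + 23/625 = 63/625

P(the email is spam|the filter flags the email) = (8/125) / (63/625) = 40/63

P(the email is spam|the filter flags the email) = 40/63 ≈ 63.49%


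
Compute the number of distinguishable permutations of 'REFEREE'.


Letters: 7, freq: {'R': 2, 'E': 4, 'F': 1}
7!/(2!×4!×1!) = 5040/48 = 105

105


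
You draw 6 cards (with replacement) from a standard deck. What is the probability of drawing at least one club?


P(not a club) = 39/52 = 3/4
P(none in 6 draws) = (3/4)^6 = 729/4096
P(≥1 club) = 1 - 729/4096 = 3367/4096

P = 3367/4096 ≈ 82.20%


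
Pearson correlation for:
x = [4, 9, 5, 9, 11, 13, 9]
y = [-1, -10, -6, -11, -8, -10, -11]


n=7, Σx=60, Σy=-57, Σxy=-540, Σx²=574, Σy²=543
r = (7×(-540) - 60×(-57))/√((7×574 - 60²)(7×543 - (-57)²))
= -360/√(418×552) = -360/√230736 ≈ -360/480.3499 ≈ -0.7495

r ≈ -0.7495


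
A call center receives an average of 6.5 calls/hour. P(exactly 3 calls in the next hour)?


Poisson(λ=6.5): P(X=3) = e^(-λ)×λ^k/k!
= e^(-6.5) × 6.5^3 / 3!
≈ 0.001503439193 × 274.625 / 6 ≈ 0.068814

P(X=3) ≈ 0.068814 ≈ 6.88%


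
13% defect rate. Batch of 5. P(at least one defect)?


P(all good) = (87/100)^5 = 4984209207/10000000000
P(≥1 defect) = 5015790793/10000000000

P = 5015790793/10000000000 ≈ 50.16%


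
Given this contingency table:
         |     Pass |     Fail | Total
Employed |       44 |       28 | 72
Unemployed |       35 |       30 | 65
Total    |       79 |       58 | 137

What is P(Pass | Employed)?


P(Pass | Employed) = 44/(44+28) = 44/72 = 11/18

P(Pass|Employed) = 11/18 ≈ 61.11%


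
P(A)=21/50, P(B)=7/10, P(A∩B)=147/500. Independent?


P(A)×P(B) = 147/500
P(A∩B) = 147/500
Equal ✓ → Independent

Yes, independent


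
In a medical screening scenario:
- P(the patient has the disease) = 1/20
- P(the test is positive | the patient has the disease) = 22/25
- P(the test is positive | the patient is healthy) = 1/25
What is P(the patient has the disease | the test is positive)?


Using Bayes' theorem:
P(A|B) = P(B|A)·P(A) / P(B)

P(the test is positive) = 22/25 × 1/20 + 1/25 × 19/20
= 11/250 + 19/500 = 41/500

P(the patient has the disease|the test is positive) = (11/250) / (41/500) = 22/41

P(the patient has the disease|the test is positive) = 22/41 ≈ 53.66%


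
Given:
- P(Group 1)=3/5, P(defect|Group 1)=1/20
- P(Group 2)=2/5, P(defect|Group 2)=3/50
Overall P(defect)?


P(B) = Σ P(B|Aᵢ)×P(Aᵢ)
  1/20×3/5 = 3/100
  3/50×2/5 = 3/125
Sum = 27/500

P(defect) = 27/500 ≈ 5.40%


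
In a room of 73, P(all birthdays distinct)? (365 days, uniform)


P(all different) = Π(365-i)/365 for i=0..72
= (365/365)×(364/365)×...×(293/365)
= 0.000439

P ≈ 0.0004 ≈ 0.04%


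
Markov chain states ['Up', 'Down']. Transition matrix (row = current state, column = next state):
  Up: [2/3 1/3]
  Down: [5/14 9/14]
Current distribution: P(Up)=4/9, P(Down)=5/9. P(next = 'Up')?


P(next=Up) = Σᵢ P(now=i)×P(i→Up)
= 4/9×2/3 + 5/9×5/14
= 8/27 + 25/126 = 187/378

P = 187/378 ≈ 0.4947


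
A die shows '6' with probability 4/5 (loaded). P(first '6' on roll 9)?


Geometric: P(X=9) = (1-p)^(k-1)×p = (1/5)^8×4/5 = 4/1953125

P(X=9) = 4/1953125 ≈ 0.00%


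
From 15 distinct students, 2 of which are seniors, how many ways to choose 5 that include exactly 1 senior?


Choose 1 of the 2 seniors and 4 of the other 13 students:
C(2,1)×C(13,4) = 2×715 = 1430

1430


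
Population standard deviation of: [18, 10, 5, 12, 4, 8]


Mean = 57/6 = 19/2
  (18-19/2)²=289/4
  (10-19/2)²=1/4
  (5-19/2)²=81/4
  (12-19/2)²=25/4
  (4-19/2)²=121/4
  (8-19/2)²=9/4
Σ(x-μ)² = 263/2
σ² = (263/2)/6 = 263/12

σ = √(263/12) ≈ 4.6815


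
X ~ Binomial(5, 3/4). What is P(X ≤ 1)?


P(X ≤ 1) = Σ P(X=i) for i=0..1
P(X=0) = 1/1024
P(X=1) = 15/1024
Sum = 1/64

P(X ≤ 1) = 1/64 ≈ 1.56%


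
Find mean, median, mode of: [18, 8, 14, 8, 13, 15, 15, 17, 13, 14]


Sorted: [8, 8, 13, 13, 14, 14, 15, 15, 17, 18]
Mean = 135/10 = 27/2
Median = 14
Freq: {18: 1, 8: 2, 14: 2, 13: 2, 15: 2, 17: 1}
Mode: [8, 13, 14, 15]

Mean=27/2, Median=14, Mode=[8, 13, 14, 15]


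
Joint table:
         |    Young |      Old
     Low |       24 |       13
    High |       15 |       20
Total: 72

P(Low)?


P(Low) = (24+13)/72 = 37/72

P(Low) = 37/72 ≈ 51.39%


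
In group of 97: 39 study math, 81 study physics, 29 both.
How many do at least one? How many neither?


|A∪B| = 39+81-29 = 91
Neither = 97-91 = 6

At least one: 91; Neither: 6


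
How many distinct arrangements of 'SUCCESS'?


Letters: 7, freq: {'S': 3, 'U': 1, 'C': 2, 'E': 1}
7!/(3!×1!×2!×1!) = 5040/12 = 420

420


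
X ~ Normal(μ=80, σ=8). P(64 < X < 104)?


z₁=(64-80)/8=-2.0, z₂=(104-80)/8=3.0
P = Φ(3.0) - Φ(-2.0) = 0.998650 - 0.022750 = 0.975900 ≈ 0.9759

P(64 < X < 104) ≈ 0.9759


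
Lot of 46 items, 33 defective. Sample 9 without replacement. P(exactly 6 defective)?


Hypergeometric: C(33,6)×C(13,3)/C(46,9)
= 1107568×286/1101716330 = 1107568/3852155

P(X=6) = 1107568/3852155 ≈ 28.75%


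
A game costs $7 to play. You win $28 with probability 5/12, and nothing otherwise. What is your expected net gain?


E[gain] = (28-7)×5/12 + (-7)×7/12
= 35/4 - 49/12 = 14/3

Expected net gain = $14/3 ≈ $4.67


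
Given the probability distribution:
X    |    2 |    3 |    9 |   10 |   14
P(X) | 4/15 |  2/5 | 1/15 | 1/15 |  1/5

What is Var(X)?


E[X] = 29/5
E[X²] = 839/15
Var(X) = E[X²] - (E[X])² = 839/15 - 841/25 = 1672/75

Var(X) = 1672/75 ≈ 22.2933


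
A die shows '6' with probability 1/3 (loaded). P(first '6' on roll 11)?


Geometric: P(X=11) = (1-p)^(k-1)×p = (2/3)^10×1/3 = 1024/177147

P(X=11) = 1024/177147 ≈ 0.58%


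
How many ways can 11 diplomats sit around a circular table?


Circular arrangements of 11 distinct objects: fix one position to break rotational symmetry.
(n-1)! = 10! = 3628800

3628800


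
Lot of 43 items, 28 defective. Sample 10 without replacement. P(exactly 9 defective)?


Hypergeometric: C(28,9)×C(15,1)/C(43,10)
= 6906900×15/1917334783 = 1138500/21069613

P(X=9) = 1138500/21069613 ≈ 5.40%


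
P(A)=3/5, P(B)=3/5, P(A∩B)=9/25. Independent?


P(A)×P(B) = 9/25
P(A∩B) = 9/25
Equal ✓ → Independent

Yes, independent


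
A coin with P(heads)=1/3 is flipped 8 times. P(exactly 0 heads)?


Binomial: P(X=0) = C(8,0)×p^0×(1-p)^8
= 1 × 1 × 256/6561 = 256/6561

P(X=0) = 256/6561 ≈ 3.90%


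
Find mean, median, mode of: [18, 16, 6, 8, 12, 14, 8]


Sorted: [6, 8, 8, 12, 14, 16, 18]
Mean = 82/7
Median = 12
Freq: {18: 1, 16: 1, 6: 1, 8: 2, 12: 1, 14: 1}
Mode: [8]

Mean=82/7, Median=12, Mode=8


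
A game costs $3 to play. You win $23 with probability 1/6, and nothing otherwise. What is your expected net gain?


E[gain] = (23-3)×1/6 + (-3)×5/6
= 10/3 - 5/2 = 5/6

Expected net gain = $5/6 ≈ $0.83


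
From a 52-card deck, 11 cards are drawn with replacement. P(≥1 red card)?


P(not a red card) = 26/52 = 1/2
P(none in 11 draws) = (1/2)^11 = 1/2048
P(≥1 red card) = 1 - 1/2048 = 2047/2048

P = 2047/2048 ≈ 99.95%


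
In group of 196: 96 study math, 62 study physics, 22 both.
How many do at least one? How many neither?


|A∪B| = 96+62-22 = 136
Neither = 196-136 = 60

At least one: 136; Neither: 60


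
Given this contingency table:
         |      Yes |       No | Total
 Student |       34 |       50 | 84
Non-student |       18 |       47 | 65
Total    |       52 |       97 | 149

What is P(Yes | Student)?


P(Yes | Student) = 34/(34+50) = 34/84 = 17/42

P(Yes|Student) = 17/42 ≈ 40.48%


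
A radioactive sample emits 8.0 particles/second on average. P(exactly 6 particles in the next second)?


Poisson(λ=8.0): P(X=6) = e^(-λ)×λ^k/k!
= e^(-8.0) × 8.0^6 / 6!
≈ 0.0003354626279 × 262144 / 720 ≈ 0.122138

P(X=6) ≈ 0.122138 ≈ 12.21%


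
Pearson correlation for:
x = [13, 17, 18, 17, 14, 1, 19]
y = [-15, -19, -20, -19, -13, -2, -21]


n=7, Σx=99, Σy=-109, Σxy=-1784, Σx²=1629, Σy²=1961
r = (7×(-1784) - 99×(-109))/√((7×1629 - 99²)(7×1961 - (-109)²))
= -1697/√(1602×1846) = -1697/√2957292 ≈ -1697/1719.6779 ≈ -0.9868

r ≈ -0.9868


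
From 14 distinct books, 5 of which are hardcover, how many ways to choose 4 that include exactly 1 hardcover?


Choose 1 of the 5 hardcovers and 3 of the other 9 books:
C(5,1)×C(9,3) = 5×84 = 420

420


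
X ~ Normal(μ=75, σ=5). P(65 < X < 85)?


z₁=(65-75)/5=-2.0, z₂=(85-75)/5=2.0
P = Φ(2.0) - Φ(-2.0) = 0.977250 - 0.022750 = 0.954500 ≈ 0.9545

P(65 < X < 85) ≈ 0.9545


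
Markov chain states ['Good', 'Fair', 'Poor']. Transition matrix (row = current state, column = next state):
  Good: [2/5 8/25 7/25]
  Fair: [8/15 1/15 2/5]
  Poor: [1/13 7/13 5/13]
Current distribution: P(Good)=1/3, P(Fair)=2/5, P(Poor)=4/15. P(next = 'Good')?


P(next=Good) = Σᵢ P(now=i)×P(i→Good)
= 1/3×2/5 + 2/5×8/15 + 4/15×1/13
= 2/15 + 16/75 + 4/195 = 358/975

P = 358/975 ≈ 0.3672


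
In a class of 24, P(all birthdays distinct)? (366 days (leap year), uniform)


P(all different) = Π(366-i)/366 for i=0..23
= (366/366)×(365/366)×...×(343/366)
= 0.462654

P ≈ 0.4627 ≈ 46.27%


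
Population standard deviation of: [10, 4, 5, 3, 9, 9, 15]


Mean = 55/7
  (10-55/7)²=225/49
  (4-55/7)²=729/49
  (5-55/7)²=400/49
  (3-55/7)²=1156/49
  (9-55/7)²=64/49
  (9-55/7)²=64/49
  (15-55/7)²=2500/49
Σ(x-μ)² = 734/7
σ² = (734/7)/7 = 734/49

σ = √(734/49) ≈ 3.8703


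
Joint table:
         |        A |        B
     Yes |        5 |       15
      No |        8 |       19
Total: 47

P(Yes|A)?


P(Yes|A) = 5/(5+8) = 5/13

P = 5/13 ≈ 38.46%


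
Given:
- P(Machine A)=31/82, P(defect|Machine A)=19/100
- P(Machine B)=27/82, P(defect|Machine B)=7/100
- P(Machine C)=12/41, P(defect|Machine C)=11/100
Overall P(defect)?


P(B) = Σ P(B|Aᵢ)×P(Aᵢ)
  19/100×31/82 = 589/8200
  7/100×27/82 = 189/8200
  11/100×12/41 = 33/1025
Sum = 521/4100

P(defect) = 521/4100 ≈ 12.71%


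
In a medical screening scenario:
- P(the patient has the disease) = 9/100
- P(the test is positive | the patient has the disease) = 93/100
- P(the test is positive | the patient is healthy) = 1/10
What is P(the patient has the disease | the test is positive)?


Using Bayes' theorem:
P(A|B) = P(B|A)·P(A) / P(B)

P(the test is positive) = 93/100 × 9/100 + 1/10 × 91/100
= 837/10000 + 91/1000 = 1747/10000

P(the patient has the disease|the test is positive) = (837/10000) / (1747/10000) = 837/1747

P(the patient has the disease|the test is positive) = 837/1747 ≈ 47.91%


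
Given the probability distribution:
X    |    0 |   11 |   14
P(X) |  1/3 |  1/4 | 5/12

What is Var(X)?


E[X] = 103/12
E[X²] = 1343/12
Var(X) = E[X²] - (E[X])² = 1343/12 - 10609/144 = 5507/144

Var(X) = 5507/144 ≈ 38.2431


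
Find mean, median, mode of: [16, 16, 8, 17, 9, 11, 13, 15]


Sorted: [8, 9, 11, 13, 15, 16, 16, 17]
Mean = 105/8
Median = 14
Freq: {16: 2, 8: 1, 17: 1, 9: 1, 11: 1, 13: 1, 15: 1}
Mode: [16]

Mean=105/8, Median=14, Mode=16


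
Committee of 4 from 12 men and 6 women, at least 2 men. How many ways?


Count by #men:
  2M,2W: C(12,2)×C(6,2)=990
  3M,1W: C(12,3)×C(6,1)=1320
  4M,0W: C(12,4)×C(6,0)=495
Total = 2805

2805


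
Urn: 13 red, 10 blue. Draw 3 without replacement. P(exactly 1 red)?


Hypergeometric: C(13,1)×C(10,2)/C(23,3)
= 13×45/1771 = 585/1771

P(X=1) = 585/1771 ≈ 33.03%


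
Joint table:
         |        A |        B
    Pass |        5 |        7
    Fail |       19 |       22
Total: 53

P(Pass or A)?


P(Pass∨A) = P(Pass) + P(A) - P(Pass∧A)
= (12 + 24 - 5)/53 = 31/53

P = 31/53 ≈ 58.49%


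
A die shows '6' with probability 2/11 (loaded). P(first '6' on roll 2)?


Geometric: P(X=2) = (1-p)^(k-1)×p = (9/11)^1×2/11 = 18/121

P(X=2) = 18/121 ≈ 14.88%


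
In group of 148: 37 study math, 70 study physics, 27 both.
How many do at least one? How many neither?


|A∪B| = 37+70-27 = 80
Neither = 148-80 = 68

At least one: 80; Neither: 68


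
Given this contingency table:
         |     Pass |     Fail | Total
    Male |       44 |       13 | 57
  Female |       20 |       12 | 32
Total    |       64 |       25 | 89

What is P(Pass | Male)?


P(Pass | Male) = 44/(44+13) = 44/57

P(Pass|Male) = 44/57 ≈ 77.19%


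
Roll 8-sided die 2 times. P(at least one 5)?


P(no 5)^2 = (7/8)^2 = 49/64
P(≥1) = 1 - 49/64 = 15/64

P = 15/64 ≈ 23.44%


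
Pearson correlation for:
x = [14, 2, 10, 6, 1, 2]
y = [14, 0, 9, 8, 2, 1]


n=6, Σx=35, Σy=34, Σxy=338, Σx²=341, Σy²=346
r = (6×338 - 35×34)/√((6×341 - 35²)(6×346 - 34²))
= 838/√(821×920) = 838/√755320 ≈ 838/869.0915 ≈ 0.9642

r ≈ 0.9642


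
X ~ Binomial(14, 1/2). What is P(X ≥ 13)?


P(X ≥ 13) = Σ P(X=i) for i=13..14
P(X=13) = 7/8192
P(X=14) = 1/16384
Sum = 15/16384

P(X ≥ 13) = 15/16384 ≈ 0.09%


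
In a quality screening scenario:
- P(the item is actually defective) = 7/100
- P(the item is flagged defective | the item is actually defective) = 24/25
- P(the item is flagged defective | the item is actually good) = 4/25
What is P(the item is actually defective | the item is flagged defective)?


Using Bayes' theorem:
P(A|B) = P(B|A)·P(A) / P(B)

P(the item is flagged defective) = 24/25 × 7/100 + 4/25 × 93/100
= 42/625 + 93/625 = 27/125

P(the item is actually defective|the item is flagged defective) = (42/625) / (27/125) = 14/45

P(the item is actually defective|the item is flagged defective) = 14/45 ≈ 31.11%


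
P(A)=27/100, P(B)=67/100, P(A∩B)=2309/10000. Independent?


P(A)×P(B) = 1809/10000
P(A∩B) = 2309/10000
Not equal → NOT independent

No, not independent


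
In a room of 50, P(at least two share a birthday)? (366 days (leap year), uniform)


P(all different) = Π(366-i)/366 for i=0..49
= 0.029927
P(match) = 1 - 0.029927 = 0.970073

P ≈ 0.9701 ≈ 97.01%


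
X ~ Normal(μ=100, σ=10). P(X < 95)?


z = (95-100)/10 = -0.5
P(Z < -0.5) = 0.3085

P(X < 95) ≈ 0.3085


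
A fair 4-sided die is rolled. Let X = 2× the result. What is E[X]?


E[die] = (1+4)/2 = 5/2
E[X] = 2 × 5/2 = 5

E[X] = 5


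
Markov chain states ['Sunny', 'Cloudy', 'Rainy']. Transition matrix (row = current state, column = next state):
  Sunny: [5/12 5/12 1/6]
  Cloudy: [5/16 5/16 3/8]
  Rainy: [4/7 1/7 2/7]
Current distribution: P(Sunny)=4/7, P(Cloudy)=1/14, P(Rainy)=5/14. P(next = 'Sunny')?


P(next=Sunny) = Σᵢ P(now=i)×P(i→Sunny)
= 4/7×5/12 + 1/14×5/16 + 5/14×4/7
= 5/21 + 5/224 + 10/49 = 2185/4704

P = 2185/4704 ≈ 0.4645


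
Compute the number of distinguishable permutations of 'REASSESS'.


Letters: 8, freq: {'R': 1, 'E': 2, 'A': 1, 'S': 4}
8!/(1!×2!×1!×4!) = 40320/48 = 840

840


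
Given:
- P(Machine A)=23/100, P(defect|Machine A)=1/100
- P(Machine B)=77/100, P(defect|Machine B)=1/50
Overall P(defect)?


P(B) = Σ P(B|Aᵢ)×P(Aᵢ)
  1/100×23/100 = 23/10000
  1/50×77/100 = 77/5000
Sum = 177/10000

P(defect) = 177/10000 ≈ 1.77%


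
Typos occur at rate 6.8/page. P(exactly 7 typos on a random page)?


Poisson(λ=6.8): P(X=7) = e^(-λ)×λ^k/k!
= e^(-6.8) × 6.8^7 / 7!
≈ 0.001113775148 × 672298.881843 / 5040 ≈ 0.148569

P(X=7) ≈ 0.148569 ≈ 14.86%


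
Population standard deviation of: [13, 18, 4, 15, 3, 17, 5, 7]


Mean = 82/8 = 41/4
  (13-41/4)²=121/16
  (18-41/4)²=961/16
  (4-41/4)²=625/16
  (15-41/4)²=361/16
  (3-41/4)²=841/16
  (17-41/4)²=729/16
  (5-41/4)²=441/16
  (7-41/4)²=169/16
Σ(x-μ)² = 531/2
σ² = (531/2)/8 = 531/16

σ = √(531/16) ≈ 5.7609


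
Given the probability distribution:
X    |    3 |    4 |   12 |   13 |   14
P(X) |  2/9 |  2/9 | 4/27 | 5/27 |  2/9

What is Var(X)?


E[X] = 239/27
E[X²] = 2747/27
Var(X) = E[X²] - (E[X])² = 2747/27 - 57121/729 = 17048/729

Var(X) = 17048/729 ≈ 23.3855


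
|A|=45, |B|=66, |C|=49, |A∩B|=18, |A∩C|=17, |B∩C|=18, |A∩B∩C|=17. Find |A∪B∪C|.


|A∪B∪C| = 45+66+49-18-17-18+17 = 124

|A∪B∪C| = 124


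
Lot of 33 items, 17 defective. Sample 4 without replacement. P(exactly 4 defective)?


Hypergeometric: C(17,4)×C(16,0)/C(33,4)
= 2380×1/40920 = 119/2046

P(X=4) = 119/2046 ≈ 5.82%


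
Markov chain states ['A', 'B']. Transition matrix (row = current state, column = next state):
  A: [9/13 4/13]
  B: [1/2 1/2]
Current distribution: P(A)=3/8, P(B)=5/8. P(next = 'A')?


P(next=A) = Σᵢ P(now=i)×P(i→A)
= 3/8×9/13 + 5/8×1/2
= 27/104 + 5/16 = 119/208

P = 119/208 ≈ 0.5721


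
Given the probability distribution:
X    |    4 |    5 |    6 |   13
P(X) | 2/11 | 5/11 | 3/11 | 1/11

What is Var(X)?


E[X] = 64/11
E[X²] = 434/11
Var(X) = E[X²] - (E[X])² = 434/11 - 4096/121 = 678/121

Var(X) = 678/121 ≈ 5.6033


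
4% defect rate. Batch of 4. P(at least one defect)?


P(all good) = (24/25)^4 = 331776/390625
P(≥1 defect) = 58849/390625

P = 58849/390625 ≈ 15.07%


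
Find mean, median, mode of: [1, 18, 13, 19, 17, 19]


Sorted: [1, 13, 17, 18, 19, 19]
Mean = 87/6 = 29/2
Median = 35/2
Freq: {1: 1, 18: 1, 13: 1, 19: 2, 17: 1}
Mode: [19]

Mean=29/2, Median=35/2, Mode=19


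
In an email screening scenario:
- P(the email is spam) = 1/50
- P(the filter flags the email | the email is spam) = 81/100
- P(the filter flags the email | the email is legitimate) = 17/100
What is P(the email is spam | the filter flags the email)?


Using Bayes' theorem:
P(A|B) = P(B|A)·P(A) / P(B)

P(the filter flags the email) = 81/100 × 1/50 + 17/100 × 49/50
= 81/5000 + 833/5000 = 457/2500

P(the email is spam|the filter flags the email) = (81/5000) / (457/2500) = 81/914

P(the email is spam|the filter flags the email) = 81/914 ≈ 8.86%


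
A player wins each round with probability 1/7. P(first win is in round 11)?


Geometric: P(X=11) = (1-p)^(k-1)×p = (6/7)^10×1/7 = 60466176/1977326743

P(X=11) = 60466176/1977326743 ≈ 3.06%


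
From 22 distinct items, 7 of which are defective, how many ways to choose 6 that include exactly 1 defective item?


Choose 1 of the 7 defective items and 5 of the other 15 items:
C(7,1)×C(15,5) = 7×3003 = 21021

21021


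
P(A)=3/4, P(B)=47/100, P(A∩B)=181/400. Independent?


P(A)×P(B) = 141/400
P(A∩B) = 181/400
Not equal → NOT independent

No, not independent


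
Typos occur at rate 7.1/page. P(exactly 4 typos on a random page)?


Poisson(λ=7.1): P(X=4) = e^(-λ)×λ^k/k!
= e^(-7.1) × 7.1^4 / 4!
≈ 0.0008251049233 × 2541.1681 / 24 ≈ 0.087364

P(X=4) ≈ 0.087364 ≈ 8.74%


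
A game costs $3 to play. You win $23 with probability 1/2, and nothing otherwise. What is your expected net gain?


E[gain] = (23-3)×1/2 + (-3)×1/2
= 10 - 3/2 = 17/2

Expected net gain = $17/2 ≈ $8.50


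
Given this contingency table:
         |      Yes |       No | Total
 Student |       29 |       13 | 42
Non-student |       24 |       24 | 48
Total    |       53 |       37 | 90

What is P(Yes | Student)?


P(Yes | Student) = 29/(29+13) = 29/42

P(Yes|Student) = 29/42 ≈ 69.05%


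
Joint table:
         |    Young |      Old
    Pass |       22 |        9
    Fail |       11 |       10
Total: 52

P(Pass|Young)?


P(Pass|Young) = 22/(22+11) = 22/33 = 2/3

P = 2/3 ≈ 66.67%


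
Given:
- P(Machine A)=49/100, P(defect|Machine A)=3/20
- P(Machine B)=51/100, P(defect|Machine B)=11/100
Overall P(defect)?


P(B) = Σ P(B|Aᵢ)×P(Aᵢ)
  3/20×49/100 = 147/2000
  11/100×51/100 = 561/10000
Sum = 81/625

P(defect) = 81/625 ≈ 12.96%


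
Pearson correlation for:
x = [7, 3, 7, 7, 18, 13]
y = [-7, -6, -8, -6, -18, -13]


n=6, Σx=55, Σy=-58, Σxy=-658, Σx²=649, Σy²=678
r = (6×(-658) - 55×(-58))/√((6×649 - 55²)(6×678 - (-58)²))
= -758/√(869×704) = -758/√611776 ≈ -758/782.1611 ≈ -0.9691

r ≈ -0.9691
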